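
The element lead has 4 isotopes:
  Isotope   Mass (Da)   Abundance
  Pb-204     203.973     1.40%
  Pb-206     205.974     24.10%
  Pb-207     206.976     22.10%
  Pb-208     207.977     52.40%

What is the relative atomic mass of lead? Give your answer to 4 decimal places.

The abundance-weighted mean is 0.0140 × 203.973 + 0.2410 × 205.974 + 0.2210 × 206.976 + 0.5240 × 207.977
= 2.85562 + 49.63973 + 45.74170 + 108.97995 = 207.21700 Da

207.2170 Da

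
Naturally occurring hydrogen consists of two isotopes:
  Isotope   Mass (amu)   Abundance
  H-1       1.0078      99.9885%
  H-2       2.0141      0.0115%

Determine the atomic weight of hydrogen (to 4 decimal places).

1.0079 amu

Average mass = Σ (abundance × isotope mass) = 0.999885 × 1.0078 + 0.000115 × 2.0141
= 1.00768 + 0.00023 = 1.00791 amu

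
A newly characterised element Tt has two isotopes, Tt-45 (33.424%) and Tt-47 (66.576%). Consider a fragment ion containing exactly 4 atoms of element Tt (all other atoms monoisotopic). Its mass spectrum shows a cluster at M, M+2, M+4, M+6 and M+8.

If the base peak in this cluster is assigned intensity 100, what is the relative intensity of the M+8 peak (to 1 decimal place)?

49.8

(0.33424 + 0.66576)^4 gives M 0.0125, M+2 0.0994, M+4 0.2971, M+6 0.3945, M+8 0.1965; the largest is M+6.
P(M+6) = C(4,3) × 0.33424^1 × 0.66576^3 = 4 × 0.33424 × 0.29508905 = 0.394522 (base)
P(M+8) = C(4,4) × 0.33424^0 × 0.66576^4 = 1 × 1.0000 × 0.19645849 = 0.196458
Relative intensity = 0.196458 / 0.394522 × 100 = 49.8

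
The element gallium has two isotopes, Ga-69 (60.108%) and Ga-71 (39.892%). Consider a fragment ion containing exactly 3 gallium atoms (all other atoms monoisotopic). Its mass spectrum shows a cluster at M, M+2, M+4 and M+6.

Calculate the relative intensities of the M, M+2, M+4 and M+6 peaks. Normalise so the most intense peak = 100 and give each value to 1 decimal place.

50.2 : 100.0 : 66.4 : 14.7

Each Ga atom is independently Ga-69 (p = 0.60108) or Ga-71 (q = 0.39892); the cluster is the binomial expansion (p + q)^3.
P(M) = 0.60108^3 = 0.217169
P(M+2) = 3 × 0.60108^2 × 0.39892^1 = 0.432386
P(M+4) = 3 × 0.60108^1 × 0.39892^2 = 0.286963
P(M+6) = 0.39892^3 = 0.063483
The M+2 peak is largest (0.432386); scaling to 100 gives 50.2 : 100.0 : 66.4 : 14.7.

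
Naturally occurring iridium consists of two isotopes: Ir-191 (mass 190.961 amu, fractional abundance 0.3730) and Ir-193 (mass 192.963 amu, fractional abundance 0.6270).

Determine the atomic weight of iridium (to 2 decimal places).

Ar = Σ fᵢ·mᵢ = 0.3730 × 190.961 + 0.6270 × 192.963
= 71.2285 + 120.9878 = 192.2163 amu

192.22 amu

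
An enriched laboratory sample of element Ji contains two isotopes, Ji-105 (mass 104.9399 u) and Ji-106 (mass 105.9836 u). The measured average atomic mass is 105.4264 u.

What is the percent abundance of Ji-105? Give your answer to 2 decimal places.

53.39%

Let x be the fractional abundance of Ji-105; then Ji-106 has abundance 1 − x.
104.9399·x + 105.9836·(1 − x) = 105.4264
(104.9399 − 105.9836)·x = 105.4264 − 105.9836
x = -0.5572 / -1.0437 = 0.53387 → 53.39% Ji-105, 46.61% Ji-106.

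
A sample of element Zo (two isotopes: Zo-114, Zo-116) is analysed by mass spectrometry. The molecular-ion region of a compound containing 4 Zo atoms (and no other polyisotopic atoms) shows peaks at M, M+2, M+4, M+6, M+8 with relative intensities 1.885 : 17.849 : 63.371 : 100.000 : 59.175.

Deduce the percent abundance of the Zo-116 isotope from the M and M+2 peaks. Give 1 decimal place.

If p is the fraction of Zo that is Zo-114, then I(M+2)/I(M) = [C(4,1)·p^3·(1−p)] / p^4 = 4·(1−p)/p = 17.849/1.885 = 9.4690
(1−p)/p = 9.4690/4 = 2.3672  ⇒  p = 1/(1 + 2.3672) = 0.2970
Zo-114: 29.7%, Zo-116: 70.3%.

70.3%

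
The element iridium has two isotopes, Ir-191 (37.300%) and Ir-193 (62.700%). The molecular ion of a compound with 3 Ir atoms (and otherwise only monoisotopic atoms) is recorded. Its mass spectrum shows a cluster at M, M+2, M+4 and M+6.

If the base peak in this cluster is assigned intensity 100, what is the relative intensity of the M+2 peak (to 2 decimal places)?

59.49

Term probabilities: M 0.0519, M+2 0.2617, M+4 0.4399, M+6 0.2465. Base peak = M+4.
P(M+4) = C(3,2) × 0.37300^1 × 0.62700^2 = 3 × 0.3730 × 0.393129 = 0.439911 (base)
P(M+2) = C(3,1) × 0.37300^2 × 0.62700^1 = 3 × 0.139129 × 0.6270 = 0.261702
Relative intensity = 0.261702 / 0.439911 × 100 = 59.49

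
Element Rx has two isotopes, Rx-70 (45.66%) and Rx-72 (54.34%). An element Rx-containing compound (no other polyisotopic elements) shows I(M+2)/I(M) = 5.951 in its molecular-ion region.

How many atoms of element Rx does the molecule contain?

With n Rx atoms, P(M+2)/P(M) = C(n,1)·p^(n−1)q / p^n = n·q/p = n · 0.5434/0.4566.
n = 5.951 × 0.4566/0.5434 = 5.00 ≈ 5

5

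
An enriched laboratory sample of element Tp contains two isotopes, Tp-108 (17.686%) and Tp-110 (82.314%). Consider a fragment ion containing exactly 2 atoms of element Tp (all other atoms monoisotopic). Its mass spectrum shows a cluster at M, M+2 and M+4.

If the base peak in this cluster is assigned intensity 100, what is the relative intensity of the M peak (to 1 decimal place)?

Binomial terms of (0.17686 + 0.82314)^2: M 0.0313, M+2 0.2912, M+4 0.6776 → M+4 is the base peak.
P(M+4) = C(2,2) × 0.17686^0 × 0.82314^2 = 1 × 1.0000 × 0.67755946 = 0.677559 (base)
P(M) = C(2,0) × 0.17686^2 × 0.82314^0 = 1 × 0.03127946 × 1.0000 = 0.031279
Relative intensity = 0.031279 / 0.677559 × 100 = 4.6

4.6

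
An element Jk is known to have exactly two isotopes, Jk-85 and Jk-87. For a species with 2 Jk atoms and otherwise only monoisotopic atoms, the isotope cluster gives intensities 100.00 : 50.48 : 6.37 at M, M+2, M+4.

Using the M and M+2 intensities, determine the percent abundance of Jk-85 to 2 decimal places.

79.85%

Write p for the Jk-85 fraction. I(M+2)/I(M) = [C(2,1)·p^1·(1−p)] / p^2 = 2·(1−p)/p = 50.48/100.00 = 0.5048
(1−p)/p = 0.5048/2 = 0.2524  ⇒  p = 1/(1 + 0.2524) = 0.7985
Jk-85: 79.85%, Jk-87: 20.15%.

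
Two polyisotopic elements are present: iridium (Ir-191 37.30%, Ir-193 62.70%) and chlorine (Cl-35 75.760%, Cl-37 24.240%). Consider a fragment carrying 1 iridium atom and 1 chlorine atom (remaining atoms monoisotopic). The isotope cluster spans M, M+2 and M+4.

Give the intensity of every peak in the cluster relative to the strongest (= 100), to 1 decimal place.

50.0 : 100.0 : 26.9

Iridium pattern (n=1): 0.3730 : 0.6270
Chlorine pattern (n=1): 0.7576 : 0.2424
Convolve the two distributions (both contribute in 2-u steps):
  M: 0.3730×0.7576 = 0.282585
  M+2: 0.3730×0.2424 + 0.6270×0.7576 = 0.565430
  M+4: 0.6270×0.2424 = 0.151985
Scale to base peak (0.565430) = 100: 50.0 : 100.0 : 26.9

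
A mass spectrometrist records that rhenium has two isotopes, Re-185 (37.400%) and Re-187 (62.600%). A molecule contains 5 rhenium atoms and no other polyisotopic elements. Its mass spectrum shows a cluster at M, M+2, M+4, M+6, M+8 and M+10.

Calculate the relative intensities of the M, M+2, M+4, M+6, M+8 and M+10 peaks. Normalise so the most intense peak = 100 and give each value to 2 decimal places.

Each Re atom is independently Re-185 (p = 0.37400) or Re-187 (q = 0.62600); the cluster is the binomial expansion (p + q)^5.
P(M) = 0.37400^5 = 0.007317
P(M+2) = 5 × 0.37400^4 × 0.62600^1 = 0.061239
P(M+4) = 10 × 0.37400^3 × 0.62600^2 = 0.205005
P(M+6) = 10 × 0.37400^2 × 0.62600^3 = 0.343136
P(M+8) = 5 × 0.37400^1 × 0.62600^4 = 0.287170
P(M+10) = 0.62600^5 = 0.096133
The M+6 peak is largest (0.343136); scaling to 100 gives 2.13 : 17.85 : 59.74 : 100.00 : 83.69 : 28.02.

2.13 : 17.85 : 59.74 : 100.00 : 83.69 : 28.02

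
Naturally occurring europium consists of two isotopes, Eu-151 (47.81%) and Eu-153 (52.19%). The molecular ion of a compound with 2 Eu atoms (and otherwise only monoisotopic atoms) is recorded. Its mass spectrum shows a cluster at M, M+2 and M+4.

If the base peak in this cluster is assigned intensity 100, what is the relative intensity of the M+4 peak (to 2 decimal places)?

54.58

Term probabilities: M 0.2286, M+2 0.4990, M+4 0.2724. Base peak = M+2.
P(M+2) = C(2,1) × 0.4781^1 × 0.5219^1 = 2 × 0.4781 × 0.5219 = 0.499041 (base)
P(M+4) = C(2,2) × 0.4781^0 × 0.5219^2 = 1 × 1.0000 × 0.27237961 = 0.272380
Relative intensity = 0.272380 / 0.499041 × 100 = 54.58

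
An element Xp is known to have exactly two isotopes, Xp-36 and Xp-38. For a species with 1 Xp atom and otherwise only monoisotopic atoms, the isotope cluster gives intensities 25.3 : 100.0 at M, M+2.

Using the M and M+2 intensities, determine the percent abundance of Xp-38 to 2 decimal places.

Let p = fractional abundance of Xp-36. I(M+2)/I(M) = [C(1,1)·p^0·(1−p)] / p^1 = 1·(1−p)/p = 100.0/25.3 = 3.9526
(1−p)/p = 3.9526/1 = 3.9526  ⇒  p = 1/(1 + 3.9526) = 0.2019
Xp-36: 20.19%, Xp-38: 79.81%.

79.81%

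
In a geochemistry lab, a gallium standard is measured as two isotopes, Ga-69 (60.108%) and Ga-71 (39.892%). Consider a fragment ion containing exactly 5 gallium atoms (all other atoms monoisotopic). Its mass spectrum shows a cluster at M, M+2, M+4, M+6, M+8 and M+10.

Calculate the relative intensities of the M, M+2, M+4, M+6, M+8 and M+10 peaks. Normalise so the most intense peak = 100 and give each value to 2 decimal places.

Expanding (0.60108 + 0.39892)^5:
P(M) = 0.60108^5 = 0.078462
P(M+2) = 5 × 0.60108^4 × 0.39892^1 = 0.260366
P(M+4) = 10 × 0.60108^3 × 0.39892^2 = 0.345596
P(M+6) = 10 × 0.60108^2 × 0.39892^3 = 0.229362
P(M+8) = 5 × 0.60108^1 × 0.39892^4 = 0.076111
P(M+10) = 0.39892^5 = 0.010103
The M+4 peak is largest (0.345596); scaling to 100 gives 22.70 : 75.34 : 100.00 : 66.37 : 22.02 : 2.92.

22.70 : 75.34 : 100.00 : 66.37 : 22.02 : 2.92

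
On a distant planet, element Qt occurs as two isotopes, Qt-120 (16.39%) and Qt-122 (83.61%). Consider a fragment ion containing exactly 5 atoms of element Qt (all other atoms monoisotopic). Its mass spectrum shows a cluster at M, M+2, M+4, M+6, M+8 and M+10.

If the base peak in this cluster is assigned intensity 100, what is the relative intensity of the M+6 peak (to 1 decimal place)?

38.4

Term probabilities: M 0.0001, M+2 0.0030, M+4 0.0308, M+6 0.1570, M+8 0.4005, M+10 0.4086. Base peak = M+10.
P(M+10) = C(5,5) × 0.1639^0 × 0.8361^5 = 1 × 1.0000 × 0.40859318 = 0.408593 (base)
P(M+6) = C(5,3) × 0.1639^2 × 0.8361^3 = 10 × 0.02686321 × 0.58448675 = 0.157012
Relative intensity = 0.157012 / 0.408593 × 100 = 38.4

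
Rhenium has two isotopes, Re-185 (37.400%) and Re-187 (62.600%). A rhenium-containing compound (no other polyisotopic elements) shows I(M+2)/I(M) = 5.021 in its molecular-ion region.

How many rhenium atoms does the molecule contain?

The M+2/M ratio from n Re atoms is n · q/p = n · 0.62600/0.37400.
n = 5.021 × 0.37400/0.62600 = 3.00 ≈ 3

3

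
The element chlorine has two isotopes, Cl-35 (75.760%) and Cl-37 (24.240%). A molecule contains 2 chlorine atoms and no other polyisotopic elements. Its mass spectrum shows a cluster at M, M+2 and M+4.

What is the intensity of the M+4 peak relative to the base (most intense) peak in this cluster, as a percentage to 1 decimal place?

Binomial terms of (0.75760 + 0.24240)^2: M 0.5740, M+2 0.3673, M+4 0.0588 → M is the base peak.
P(M) = C(2,0) × 0.75760^2 × 0.24240^0 = 1 × 0.57395776 × 1.0000 = 0.573958 (base)
P(M+4) = C(2,2) × 0.75760^0 × 0.24240^2 = 1 × 1.0000 × 0.05875776 = 0.058758
Relative intensity = 0.058758 / 0.573958 × 100 = 10.2

10.2%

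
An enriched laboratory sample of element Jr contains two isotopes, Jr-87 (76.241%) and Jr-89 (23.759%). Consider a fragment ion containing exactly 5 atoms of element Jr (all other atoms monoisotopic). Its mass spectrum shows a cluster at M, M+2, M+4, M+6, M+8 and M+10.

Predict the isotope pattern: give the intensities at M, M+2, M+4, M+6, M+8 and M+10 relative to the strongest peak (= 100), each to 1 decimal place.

64.2 : 100.0 : 62.3 : 19.4 : 3.0 : 0.2

Each Jr atom is independently Jr-87 (p = 0.76241) or Jr-89 (q = 0.23759); the cluster is the binomial expansion (p + q)^5.
P(M) = 0.76241^5 = 0.257598
P(M+2) = 5 × 0.76241^4 × 0.23759^1 = 0.401377
P(M+4) = 10 × 0.76241^3 × 0.23759^2 = 0.250162
P(M+6) = 10 × 0.76241^2 × 0.23759^3 = 0.077958
P(M+8) = 5 × 0.76241^1 × 0.23759^4 = 0.012147
P(M+10) = 0.23759^5 = 0.000757
The M+2 peak is largest (0.401377); scaling to 100 gives 64.2 : 100.0 : 62.3 : 19.4 : 3.0 : 0.2.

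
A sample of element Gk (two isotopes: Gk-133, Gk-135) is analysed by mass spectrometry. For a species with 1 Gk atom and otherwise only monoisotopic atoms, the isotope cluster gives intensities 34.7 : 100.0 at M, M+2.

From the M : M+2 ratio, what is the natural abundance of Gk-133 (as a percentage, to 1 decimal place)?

Write p for the Gk-133 fraction. I(M+2)/I(M) = [C(1,1)·p^0·(1−p)] / p^1 = 1·(1−p)/p = 100.0/34.7 = 2.8818
(1−p)/p = 2.8818/1 = 2.8818  ⇒  p = 1/(1 + 2.8818) = 0.2576
Gk-133: 25.8%, Gk-135: 74.2%.

25.8%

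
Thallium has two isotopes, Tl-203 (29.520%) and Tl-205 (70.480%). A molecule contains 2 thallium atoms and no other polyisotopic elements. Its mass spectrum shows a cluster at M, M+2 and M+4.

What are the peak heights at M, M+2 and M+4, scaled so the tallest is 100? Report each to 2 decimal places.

17.54 : 83.77 : 100.00

The 2 Tl atoms are independent, so intensities follow the terms of (0.29520 + 0.70480)^2.
P(M) = 0.29520^2 = 0.087143
P(M+2) = 2 × 0.29520^1 × 0.70480^1 = 0.416114
P(M+4) = 0.70480^2 = 0.496743
The M+4 peak is largest (0.496743); scaling to 100 gives 17.54 : 83.77 : 100.00.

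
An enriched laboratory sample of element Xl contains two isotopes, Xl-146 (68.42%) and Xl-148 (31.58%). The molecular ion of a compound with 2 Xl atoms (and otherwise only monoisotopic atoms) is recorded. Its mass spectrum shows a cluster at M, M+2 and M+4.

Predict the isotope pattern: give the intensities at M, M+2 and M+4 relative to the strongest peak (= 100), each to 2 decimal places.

Each Xl atom is independently Xl-146 (p = 0.6842) or Xl-148 (q = 0.3158); the cluster is the binomial expansion (p + q)^2.
P(M) = 0.6842^2 = 0.468130
P(M+2) = 2 × 0.6842^1 × 0.3158^1 = 0.432141
P(M+4) = 0.3158^2 = 0.099730
The M peak is largest (0.468130); scaling to 100 gives 100.00 : 92.31 : 21.30.

100.00 : 92.31 : 21.30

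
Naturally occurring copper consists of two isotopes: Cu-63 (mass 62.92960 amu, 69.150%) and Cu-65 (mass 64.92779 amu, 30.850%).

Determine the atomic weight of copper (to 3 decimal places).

Weight each isotope mass by its fractional abundance: 0.69150 × 62.92960 + 0.30850 × 64.92779
= 43.515818 + 20.030223 = 63.546041 amu

63.546 amu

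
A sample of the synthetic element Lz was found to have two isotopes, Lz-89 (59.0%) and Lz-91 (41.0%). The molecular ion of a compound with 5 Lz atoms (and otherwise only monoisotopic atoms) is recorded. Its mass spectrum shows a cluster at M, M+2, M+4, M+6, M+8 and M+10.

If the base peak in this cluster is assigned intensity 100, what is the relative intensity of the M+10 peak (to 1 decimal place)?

3.4

Binomial terms of (0.590 + 0.410)^5: M 0.0715, M+2 0.2484, M+4 0.3452, M+6 0.2399, M+8 0.0834, M+10 0.0116 → M+4 is the base peak.
P(M+4) = C(5,2) × 0.590^3 × 0.410^2 = 10 × 0.205379 × 0.1681 = 0.345242 (base)
P(M+10) = C(5,5) × 0.590^0 × 0.410^5 = 1 × 1.0000 × 0.01158562 = 0.011586
Relative intensity = 0.011586 / 0.345242 × 100 = 3.4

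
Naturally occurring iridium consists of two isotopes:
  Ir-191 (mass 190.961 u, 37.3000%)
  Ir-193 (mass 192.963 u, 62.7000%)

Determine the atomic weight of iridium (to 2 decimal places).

192.22 u

The abundance-weighted mean is 0.373000 × 190.961 + 0.627000 × 192.963
= 71.2285 + 120.9878 = 192.2163 u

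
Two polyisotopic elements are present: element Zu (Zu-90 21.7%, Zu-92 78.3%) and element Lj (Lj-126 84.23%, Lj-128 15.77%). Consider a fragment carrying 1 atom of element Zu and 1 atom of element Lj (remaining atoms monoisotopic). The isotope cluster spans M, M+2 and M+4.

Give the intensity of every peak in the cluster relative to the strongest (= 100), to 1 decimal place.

26.3 : 100.0 : 17.8

Element Zu pattern (n=1): 0.2170 : 0.7830
Element Lj pattern (n=1): 0.8423 : 0.1577
Convolve the two distributions (both contribute in 2-u steps):
  M: 0.2170×0.8423 = 0.182779
  M+2: 0.2170×0.1577 + 0.7830×0.8423 = 0.693742
  M+4: 0.7830×0.1577 = 0.123479
Scale to base peak (0.693742) = 100: 26.3 : 100.0 : 17.8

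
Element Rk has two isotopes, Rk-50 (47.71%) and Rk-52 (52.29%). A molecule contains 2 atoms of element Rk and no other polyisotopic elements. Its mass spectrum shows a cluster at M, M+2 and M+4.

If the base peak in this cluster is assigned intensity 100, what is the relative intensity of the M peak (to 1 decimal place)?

Term probabilities: M 0.2276, M+2 0.4990, M+4 0.2734. Base peak = M+2.
P(M+2) = C(2,1) × 0.4771^1 × 0.5229^1 = 2 × 0.4771 × 0.5229 = 0.498951 (base)
P(M) = C(2,0) × 0.4771^2 × 0.5229^0 = 1 × 0.22762441 × 1.0000 = 0.227624
Relative intensity = 0.227624 / 0.498951 × 100 = 45.6

45.6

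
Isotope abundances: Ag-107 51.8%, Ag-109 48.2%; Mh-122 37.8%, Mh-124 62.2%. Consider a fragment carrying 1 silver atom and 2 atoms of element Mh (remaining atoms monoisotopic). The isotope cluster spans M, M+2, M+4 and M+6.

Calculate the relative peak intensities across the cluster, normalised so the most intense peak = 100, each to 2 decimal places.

Silver pattern (n=1): 0.5180 : 0.4820
Element Mh pattern (n=2): 0.142884 : 0.470232 : 0.386884
Convolve the two distributions (both contribute in 2-u steps):
  M: 0.5180×0.142884 = 0.074014
  M+2: 0.5180×0.470232 + 0.4820×0.142884 = 0.312450
  M+4: 0.5180×0.386884 + 0.4820×0.470232 = 0.427058
  M+6: 0.4820×0.386884 = 0.186478
Scale to base peak (0.427058) = 100: 17.33 : 73.16 : 100.00 : 43.67

17.33 : 73.16 : 100.00 : 43.67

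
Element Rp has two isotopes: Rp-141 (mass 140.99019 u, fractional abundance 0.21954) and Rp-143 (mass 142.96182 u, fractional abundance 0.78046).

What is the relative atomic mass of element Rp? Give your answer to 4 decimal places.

Ar = Σ fᵢ·mᵢ = 0.21954 × 140.99019 + 0.78046 × 142.96182
= 30.952986 + 111.575982 = 142.528968 u

142.5290 u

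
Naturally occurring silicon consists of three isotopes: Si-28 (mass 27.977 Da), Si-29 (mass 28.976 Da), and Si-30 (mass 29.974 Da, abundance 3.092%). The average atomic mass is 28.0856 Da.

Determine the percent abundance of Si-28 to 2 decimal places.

The remaining 96.908% is split between Si-28 (fraction x) and Si-29 (fraction 0.96908 − x).
Substituting: 27.977x + 28.976(0.96908 − x) = 27.15880392
(27.977 − 28.976)x = -0.92125816  ⇒  x = 0.92218, y = 0.04690
Si-28: 92.22%, Si-29: 4.69%.

92.22%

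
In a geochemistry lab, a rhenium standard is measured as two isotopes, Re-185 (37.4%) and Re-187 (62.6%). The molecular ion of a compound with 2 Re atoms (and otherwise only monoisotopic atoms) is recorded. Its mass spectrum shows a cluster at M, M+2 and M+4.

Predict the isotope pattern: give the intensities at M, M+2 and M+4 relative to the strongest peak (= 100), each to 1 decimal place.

29.9 : 100.0 : 83.7

Each Re atom is independently Re-185 (p = 0.374) or Re-187 (q = 0.626); the cluster is the binomial expansion (p + q)^2.
P(M) = 0.374^2 = 0.139876
P(M+2) = 2 × 0.374^1 × 0.626^1 = 0.468248
P(M+4) = 0.626^2 = 0.391876
The M+2 peak is largest (0.468248); scaling to 100 gives 29.9 : 100.0 : 83.7.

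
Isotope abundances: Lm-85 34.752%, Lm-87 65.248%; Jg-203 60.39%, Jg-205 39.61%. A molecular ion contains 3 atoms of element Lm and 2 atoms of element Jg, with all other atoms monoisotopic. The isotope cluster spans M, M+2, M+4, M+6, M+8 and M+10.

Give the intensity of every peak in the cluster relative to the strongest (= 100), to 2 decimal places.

4.36 : 30.31 : 80.27 : 100.00 : 57.74 : 12.43

Element Lm pattern (n=3): 0.04197004 : 0.23640032 : 0.44384923 : 0.27778041
Element Jg pattern (n=2): 0.36469521 : 0.47840958 : 0.15689521
Convolve the two distributions (both contribute in 2-u steps):
  M: 0.04197004×0.36469521 = 0.015306
  M+2: 0.04197004×0.47840958 + 0.23640032×0.36469521 = 0.106293
  M+4: 0.04197004×0.15689521 + 0.23640032×0.47840958 + 0.44384923×0.36469521 = 0.281551
  M+6: 0.23640032×0.15689521 + 0.44384923×0.47840958 + 0.27778041×0.36469521 = 0.350737
  M+8: 0.44384923×0.15689521 + 0.27778041×0.47840958 = 0.202531
  M+10: 0.27778041×0.15689521 = 0.043582
Scale to base peak (0.350737) = 100: 4.36 : 30.31 : 80.27 : 100.00 : 57.74 : 12.43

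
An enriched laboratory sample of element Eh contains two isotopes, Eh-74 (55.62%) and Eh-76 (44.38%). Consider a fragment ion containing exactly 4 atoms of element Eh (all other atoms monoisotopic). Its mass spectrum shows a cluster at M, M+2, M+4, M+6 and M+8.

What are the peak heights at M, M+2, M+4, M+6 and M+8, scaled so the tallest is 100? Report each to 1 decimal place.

The 4 Eh atoms are independent, so intensities follow the terms of (0.5562 + 0.4438)^4.
P(M) = 0.5562^4 = 0.095703
P(M+2) = 4 × 0.5562^3 × 0.4438^1 = 0.305450
P(M+4) = 6 × 0.5562^2 × 0.4438^2 = 0.365585
P(M+6) = 4 × 0.5562^1 × 0.4438^3 = 0.194470
P(M+8) = 0.4438^4 = 0.038793
The M+4 peak is largest (0.365585); scaling to 100 gives 26.2 : 83.6 : 100.0 : 53.2 : 10.6.

26.2 : 83.6 : 100.0 : 53.2 : 10.6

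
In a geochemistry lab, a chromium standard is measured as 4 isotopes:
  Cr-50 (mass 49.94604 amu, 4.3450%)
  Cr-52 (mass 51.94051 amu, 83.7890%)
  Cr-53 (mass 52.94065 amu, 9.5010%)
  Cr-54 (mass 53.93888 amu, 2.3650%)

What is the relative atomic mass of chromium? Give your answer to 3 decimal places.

51.996 amu

Average mass = Σ (abundance × isotope mass) = 0.043450 × 49.94604 + 0.837890 × 51.94051 + 0.095010 × 52.94065 + 0.023650 × 53.93888
= 2.170155 + 43.520434 + 5.029891 + 1.275655 = 51.996135 amu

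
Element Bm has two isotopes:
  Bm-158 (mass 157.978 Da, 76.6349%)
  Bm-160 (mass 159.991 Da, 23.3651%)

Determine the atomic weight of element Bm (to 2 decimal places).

The abundance-weighted mean is 0.766349 × 157.978 + 0.233651 × 159.991
= 121.0663 + 37.3821 = 158.4484 Da

158.45 Da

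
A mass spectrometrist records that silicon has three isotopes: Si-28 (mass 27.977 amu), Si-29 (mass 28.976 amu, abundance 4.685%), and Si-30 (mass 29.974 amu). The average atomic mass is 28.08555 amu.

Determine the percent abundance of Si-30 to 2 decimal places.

3.09%

Let x and y be the fractions of Si-28 and Si-30. Then x + y = 1 − 0.04685 = 0.95315 and 27.977x + 29.974y = 28.08555 − 0.04685×28.976 = 26.7280244.
Substituting: 27.977x + 29.974(0.95315 − x) = 26.7280244
(27.977 − 29.974)x = -1.8416937  ⇒  x = 0.92223, y = 0.03092
Si-28: 92.22%, Si-30: 3.09%.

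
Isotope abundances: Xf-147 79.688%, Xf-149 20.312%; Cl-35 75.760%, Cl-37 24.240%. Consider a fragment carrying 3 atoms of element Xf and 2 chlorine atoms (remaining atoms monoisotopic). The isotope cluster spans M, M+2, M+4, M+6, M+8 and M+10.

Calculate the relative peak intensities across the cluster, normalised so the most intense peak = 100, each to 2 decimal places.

71.19 : 100.00 : 56.00 : 15.63 : 2.18 : 0.12

Element Xf pattern (n=3): 0.50603293 : 0.38695441 : 0.09863239 : 0.00838027
Chlorine pattern (n=2): 0.57395776 : 0.36728448 : 0.05875776
Convolve the two distributions (both contribute in 2-u steps):
  M: 0.50603293×0.57395776 = 0.290442
  M+2: 0.50603293×0.36728448 + 0.38695441×0.57395776 = 0.407954
  M+4: 0.50603293×0.05875776 + 0.38695441×0.36728448 + 0.09863239×0.57395776 = 0.228467
  M+6: 0.38695441×0.05875776 + 0.09863239×0.36728448 + 0.00838027×0.57395776 = 0.063773
  M+8: 0.09863239×0.05875776 + 0.00838027×0.36728448 = 0.008873
  M+10: 0.00838027×0.05875776 = 0.000492
Scale to base peak (0.407954) = 100: 71.19 : 100.00 : 56.00 : 15.63 : 2.18 : 0.12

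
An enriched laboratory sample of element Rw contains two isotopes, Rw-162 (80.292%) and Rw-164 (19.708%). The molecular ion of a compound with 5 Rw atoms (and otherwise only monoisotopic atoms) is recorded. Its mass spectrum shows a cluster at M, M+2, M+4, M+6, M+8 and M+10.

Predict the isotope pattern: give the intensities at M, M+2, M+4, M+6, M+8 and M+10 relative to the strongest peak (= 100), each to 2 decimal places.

81.48 : 100.00 : 49.09 : 12.05 : 1.48 : 0.07

The 5 Rw atoms are independent, so intensities follow the terms of (0.80292 + 0.19708)^5.
P(M) = 0.80292^5 = 0.333704
P(M+2) = 5 × 0.80292^4 × 0.19708^1 = 0.409545
P(M+4) = 10 × 0.80292^3 × 0.19708^2 = 0.201049
P(M+6) = 10 × 0.80292^2 × 0.19708^3 = 0.049348
P(M+8) = 5 × 0.80292^1 × 0.19708^4 = 0.006056
P(M+10) = 0.19708^5 = 0.000297
The M+2 peak is largest (0.409545); scaling to 100 gives 81.48 : 100.00 : 49.09 : 12.05 : 1.48 : 0.07.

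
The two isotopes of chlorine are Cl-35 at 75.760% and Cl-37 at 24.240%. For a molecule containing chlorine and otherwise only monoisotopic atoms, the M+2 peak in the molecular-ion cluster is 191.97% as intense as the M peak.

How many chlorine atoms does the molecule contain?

6

For n independent Cl atoms, I(M+2)/I(M) = n · (abundance Cl-37) / (abundance Cl-35) = n · 0.24240/0.75760.
n = 1.9197 × 0.75760/0.24240 = 6.00 ≈ 6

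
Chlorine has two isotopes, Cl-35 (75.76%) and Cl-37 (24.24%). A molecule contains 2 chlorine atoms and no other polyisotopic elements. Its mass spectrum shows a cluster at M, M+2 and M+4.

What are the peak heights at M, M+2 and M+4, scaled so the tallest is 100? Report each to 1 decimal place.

100.0 : 64.0 : 10.2

The 2 Cl atoms are independent, so intensities follow the terms of (0.7576 + 0.2424)^2.
P(M) = 0.7576^2 = 0.573958
P(M+2) = 2 × 0.7576^1 × 0.2424^1 = 0.367284
P(M+4) = 0.2424^2 = 0.058758
The M peak is largest (0.573958); scaling to 100 gives 100.0 : 64.0 : 10.2.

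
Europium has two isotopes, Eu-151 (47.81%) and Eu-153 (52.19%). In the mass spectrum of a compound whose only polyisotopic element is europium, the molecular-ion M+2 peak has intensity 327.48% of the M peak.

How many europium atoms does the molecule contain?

The M+2/M ratio from n Eu atoms is n · q/p = n · 0.5219/0.4781.
n = 3.2748 × 0.4781/0.5219 = 3.00 ≈ 3

3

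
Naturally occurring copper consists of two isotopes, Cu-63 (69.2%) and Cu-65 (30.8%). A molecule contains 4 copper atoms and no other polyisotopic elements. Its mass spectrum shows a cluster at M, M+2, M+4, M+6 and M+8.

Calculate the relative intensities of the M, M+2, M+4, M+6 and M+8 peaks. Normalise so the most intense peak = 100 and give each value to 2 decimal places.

56.17 : 100.00 : 66.76 : 19.81 : 2.20

Expanding (0.692 + 0.308)^4:
P(M) = 0.692^4 = 0.229311
P(M+2) = 4 × 0.692^3 × 0.308^1 = 0.408253
P(M+4) = 6 × 0.692^2 × 0.308^2 = 0.272562
P(M+6) = 4 × 0.692^1 × 0.308^3 = 0.080876
P(M+8) = 0.308^4 = 0.008999
The M+2 peak is largest (0.408253); scaling to 100 gives 56.17 : 100.00 : 66.76 : 19.81 : 2.20.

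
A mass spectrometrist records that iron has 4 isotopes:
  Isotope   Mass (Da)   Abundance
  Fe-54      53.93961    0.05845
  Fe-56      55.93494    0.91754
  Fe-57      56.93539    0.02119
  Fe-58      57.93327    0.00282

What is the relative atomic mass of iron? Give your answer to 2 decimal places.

Weight each isotope mass by its fractional abundance: 0.05845 × 53.93961 + 0.91754 × 55.93494 + 0.02119 × 56.93539 + 0.00282 × 57.93327
= 3.152770 + 51.322545 + 1.206461 + 0.163372 = 55.845148 Da

55.85 Da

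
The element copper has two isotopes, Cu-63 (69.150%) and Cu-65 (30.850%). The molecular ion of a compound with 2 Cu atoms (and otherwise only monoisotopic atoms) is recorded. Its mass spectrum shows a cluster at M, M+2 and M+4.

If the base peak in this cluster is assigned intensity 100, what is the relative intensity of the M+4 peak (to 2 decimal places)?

19.90

Term probabilities: M 0.4782, M+2 0.4267, M+4 0.0952. Base peak = M.
P(M) = C(2,0) × 0.69150^2 × 0.30850^0 = 1 × 0.47817225 × 1.0000 = 0.478172 (base)
P(M+4) = C(2,2) × 0.69150^0 × 0.30850^2 = 1 × 1.0000 × 0.09517225 = 0.095172
Relative intensity = 0.095172 / 0.478172 × 100 = 19.90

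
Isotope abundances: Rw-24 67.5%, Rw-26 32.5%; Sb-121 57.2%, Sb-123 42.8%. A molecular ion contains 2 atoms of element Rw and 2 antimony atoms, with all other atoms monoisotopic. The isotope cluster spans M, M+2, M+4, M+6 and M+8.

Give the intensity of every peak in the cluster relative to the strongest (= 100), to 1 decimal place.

40.7 : 100.0 : 90.8 : 36.0 : 5.3

Element Rw pattern (n=2): 0.455625 : 0.43875 : 0.105625
Antimony pattern (n=2): 0.327184 : 0.489632 : 0.183184
Convolve the two distributions (both contribute in 2-u steps):
  M: 0.455625×0.327184 = 0.149073
  M+2: 0.455625×0.489632 + 0.43875×0.327184 = 0.366641
  M+4: 0.455625×0.183184 + 0.43875×0.489632 + 0.105625×0.327184 = 0.332848
  M+6: 0.43875×0.183184 + 0.105625×0.489632 = 0.132089
  M+8: 0.105625×0.183184 = 0.019349
Scale to base peak (0.366641) = 100: 40.7 : 100.0 : 90.8 : 36.0 : 5.3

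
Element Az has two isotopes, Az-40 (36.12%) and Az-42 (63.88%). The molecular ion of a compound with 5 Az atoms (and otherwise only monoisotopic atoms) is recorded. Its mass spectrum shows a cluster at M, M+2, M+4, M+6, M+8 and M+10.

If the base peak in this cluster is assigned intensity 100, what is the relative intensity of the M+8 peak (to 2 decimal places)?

88.43

Term probabilities: M 0.0061, M+2 0.0544, M+4 0.1923, M+6 0.3401, M+8 0.3007, M+10 0.1064. Base peak = M+6.
P(M+6) = C(5,3) × 0.3612^2 × 0.6388^3 = 10 × 0.13046544 × 0.2606722 = 0.340087 (base)
P(M+8) = C(5,4) × 0.3612^1 × 0.6388^4 = 5 × 0.3612 × 0.1665174 = 0.300730
Relative intensity = 0.300730 / 0.340087 × 100 = 88.43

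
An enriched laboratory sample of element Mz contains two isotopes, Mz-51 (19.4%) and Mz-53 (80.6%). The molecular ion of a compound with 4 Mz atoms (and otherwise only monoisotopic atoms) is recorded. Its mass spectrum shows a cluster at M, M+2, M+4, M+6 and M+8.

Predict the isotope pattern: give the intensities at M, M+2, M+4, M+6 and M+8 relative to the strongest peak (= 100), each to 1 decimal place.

0.3 : 5.6 : 34.8 : 96.3 : 100.0

Expanding (0.194 + 0.806)^4:
P(M) = 0.194^4 = 0.001416
P(M+2) = 4 × 0.194^3 × 0.806^1 = 0.023540
P(M+4) = 6 × 0.194^2 × 0.806^2 = 0.146698
P(M+6) = 4 × 0.194^1 × 0.806^3 = 0.406319
P(M+8) = 0.806^4 = 0.422027
The M+8 peak is largest (0.422027); scaling to 100 gives 0.3 : 5.6 : 34.8 : 96.3 : 100.0.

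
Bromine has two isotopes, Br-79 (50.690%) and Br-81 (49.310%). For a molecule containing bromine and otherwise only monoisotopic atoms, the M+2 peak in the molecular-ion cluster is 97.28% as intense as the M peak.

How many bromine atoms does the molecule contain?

1

With n Br atoms, P(M+2)/P(M) = C(n,1)·p^(n−1)q / p^n = n·q/p = n · 0.49310/0.50690.
n = 0.9728 × 0.50690/0.49310 = 1.00 ≈ 1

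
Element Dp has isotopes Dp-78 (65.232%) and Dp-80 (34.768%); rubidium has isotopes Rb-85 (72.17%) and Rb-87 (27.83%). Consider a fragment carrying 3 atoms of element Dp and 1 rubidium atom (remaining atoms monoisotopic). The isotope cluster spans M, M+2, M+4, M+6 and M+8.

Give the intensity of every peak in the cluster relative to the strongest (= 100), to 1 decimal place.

Element Dp pattern (n=3): 0.27757611 : 0.44383582 : 0.23656003 : 0.04202804
Rubidium pattern (n=1): 0.7217 : 0.2783
Convolve the two distributions (both contribute in 2-u steps):
  M: 0.27757611×0.7217 = 0.200327
  M+2: 0.27757611×0.2783 + 0.44383582×0.7217 = 0.397566
  M+4: 0.44383582×0.2783 + 0.23656003×0.7217 = 0.294245
  M+6: 0.23656003×0.2783 + 0.04202804×0.7217 = 0.096166
  M+8: 0.04202804×0.2783 = 0.011696
Scale to base peak (0.397566) = 100: 50.4 : 100.0 : 74.0 : 24.2 : 2.9

50.4 : 100.0 : 74.0 : 24.2 : 2.9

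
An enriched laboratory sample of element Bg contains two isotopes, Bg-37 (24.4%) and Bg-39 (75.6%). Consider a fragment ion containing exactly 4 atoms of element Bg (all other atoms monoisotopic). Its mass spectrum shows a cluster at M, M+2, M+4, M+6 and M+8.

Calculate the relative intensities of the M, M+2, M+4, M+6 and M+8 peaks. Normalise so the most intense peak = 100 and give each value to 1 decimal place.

0.8 : 10.4 : 48.4 : 100.0 : 77.5

The 4 Bg atoms are independent, so intensities follow the terms of (0.244 + 0.756)^4.
P(M) = 0.244^4 = 0.003545
P(M+2) = 4 × 0.244^3 × 0.756^1 = 0.043929
P(M+4) = 6 × 0.244^2 × 0.756^2 = 0.204162
P(M+6) = 4 × 0.244^1 × 0.756^3 = 0.421711
P(M+8) = 0.756^4 = 0.326653
The M+6 peak is largest (0.421711); scaling to 100 gives 0.8 : 10.4 : 48.4 : 100.0 : 77.5.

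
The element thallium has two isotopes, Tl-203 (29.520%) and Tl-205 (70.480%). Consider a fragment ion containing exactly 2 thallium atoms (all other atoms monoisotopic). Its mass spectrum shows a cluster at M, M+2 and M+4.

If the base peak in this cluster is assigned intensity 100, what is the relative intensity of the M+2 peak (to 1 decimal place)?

Binomial terms of (0.29520 + 0.70480)^2: M 0.0871, M+2 0.4161, M+4 0.4967 → M+4 is the base peak.
P(M+4) = C(2,2) × 0.29520^0 × 0.70480^2 = 1 × 1.0000 × 0.49674304 = 0.496743 (base)
P(M+2) = C(2,1) × 0.29520^1 × 0.70480^1 = 2 × 0.2952 × 0.7048 = 0.416114
Relative intensity = 0.416114 / 0.496743 × 100 = 83.8

83.8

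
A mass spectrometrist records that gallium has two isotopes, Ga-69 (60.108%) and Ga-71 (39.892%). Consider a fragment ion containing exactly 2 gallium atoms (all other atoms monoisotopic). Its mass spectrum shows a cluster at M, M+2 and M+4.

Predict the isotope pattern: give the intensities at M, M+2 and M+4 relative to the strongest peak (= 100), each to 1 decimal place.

75.3 : 100.0 : 33.2

Expanding (0.60108 + 0.39892)^2:
P(M) = 0.60108^2 = 0.361297
P(M+2) = 2 × 0.60108^1 × 0.39892^1 = 0.479566
P(M+4) = 0.39892^2 = 0.159137
The M+2 peak is largest (0.479566); scaling to 100 gives 75.3 : 100.0 : 33.2.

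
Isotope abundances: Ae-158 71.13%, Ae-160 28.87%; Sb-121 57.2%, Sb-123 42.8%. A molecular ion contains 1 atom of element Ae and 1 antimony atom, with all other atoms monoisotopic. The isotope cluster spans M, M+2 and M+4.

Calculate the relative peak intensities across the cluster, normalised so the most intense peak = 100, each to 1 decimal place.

86.6 : 100.0 : 26.3

Element Ae pattern (n=1): 0.7113 : 0.2887
Antimony pattern (n=1): 0.5720 : 0.4280
Convolve the two distributions (both contribute in 2-u steps):
  M: 0.7113×0.5720 = 0.406864
  M+2: 0.7113×0.4280 + 0.2887×0.5720 = 0.469573
  M+4: 0.2887×0.4280 = 0.123564
Scale to base peak (0.469573) = 100: 86.6 : 100.0 : 26.3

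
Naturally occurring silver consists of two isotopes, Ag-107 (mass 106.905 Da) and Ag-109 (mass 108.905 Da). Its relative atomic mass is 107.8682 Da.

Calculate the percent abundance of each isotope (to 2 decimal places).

Ag-107: 51.84%, Ag-109: 48.16%

With x = fraction of Ag-107 (so Ag-109 is 1 − x):
106.905·x + 108.905·(1 − x) = 107.8682
(106.905 − 108.905)·x = 107.8682 − 108.905
x = -1.0368 / -2.000 = 0.51840 → 51.84% Ag-107, 48.16% Ag-109.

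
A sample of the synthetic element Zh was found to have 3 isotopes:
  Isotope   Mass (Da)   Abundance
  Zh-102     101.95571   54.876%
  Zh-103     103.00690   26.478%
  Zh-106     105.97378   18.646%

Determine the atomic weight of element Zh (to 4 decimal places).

102.9833 Da

Average mass = Σ (abundance × isotope mass) = 0.54876 × 101.95571 + 0.26478 × 103.00690 + 0.18646 × 105.97378
= 55.949215 + 27.274167 + 19.759871 = 102.983253 Da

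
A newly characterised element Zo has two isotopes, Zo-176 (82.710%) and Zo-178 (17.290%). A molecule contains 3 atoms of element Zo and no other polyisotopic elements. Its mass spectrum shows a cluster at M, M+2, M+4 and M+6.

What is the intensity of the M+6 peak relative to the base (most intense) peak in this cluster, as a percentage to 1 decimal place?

Binomial terms of (0.82710 + 0.17290)^3: M 0.5658, M+2 0.3548, M+4 0.0742, M+6 0.0052 → M is the base peak.
P(M) = C(3,0) × 0.82710^3 × 0.17290^0 = 1 × 0.56581449 × 1.0000 = 0.565814 (base)
P(M+6) = C(3,3) × 0.82710^0 × 0.17290^3 = 1 × 1.0000 × 0.00516874 = 0.005169
Relative intensity = 0.005169 / 0.565814 × 100 = 0.9

0.9%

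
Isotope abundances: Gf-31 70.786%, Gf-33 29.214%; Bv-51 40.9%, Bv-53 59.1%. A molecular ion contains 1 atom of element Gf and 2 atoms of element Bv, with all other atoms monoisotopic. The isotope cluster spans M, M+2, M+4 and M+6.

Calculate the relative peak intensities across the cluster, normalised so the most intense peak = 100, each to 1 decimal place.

Element Gf pattern (n=1): 0.70786 : 0.29214
Element Bv pattern (n=2): 0.167281 : 0.483438 : 0.349281
Convolve the two distributions (both contribute in 2-u steps):
  M: 0.70786×0.167281 = 0.118412
  M+2: 0.70786×0.483438 + 0.29214×0.167281 = 0.391076
  M+4: 0.70786×0.349281 + 0.29214×0.483438 = 0.388474
  M+6: 0.29214×0.349281 = 0.102039
Scale to base peak (0.391076) = 100: 30.3 : 100.0 : 99.3 : 26.1

30.3 : 100.0 : 99.3 : 26.1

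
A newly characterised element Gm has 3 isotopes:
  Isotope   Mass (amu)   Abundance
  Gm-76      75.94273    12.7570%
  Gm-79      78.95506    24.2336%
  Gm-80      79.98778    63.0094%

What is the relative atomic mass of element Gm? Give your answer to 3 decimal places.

The abundance-weighted mean is 0.127570 × 75.94273 + 0.242336 × 78.95506 + 0.630094 × 79.98778
= 9.688014 + 19.133653 + 50.399820 = 79.221487 amu

79.221 amu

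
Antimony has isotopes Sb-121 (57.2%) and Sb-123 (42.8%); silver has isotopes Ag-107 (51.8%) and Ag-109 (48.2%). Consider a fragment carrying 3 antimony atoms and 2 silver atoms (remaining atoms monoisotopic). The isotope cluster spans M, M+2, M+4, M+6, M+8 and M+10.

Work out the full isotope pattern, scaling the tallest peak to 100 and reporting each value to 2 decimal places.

14.87 : 61.07 : 100.00 : 81.64 : 33.23 : 5.40

Antimony pattern (n=3): 0.18714925 : 0.42010426 : 0.31434374 : 0.07840275
Silver pattern (n=2): 0.268324 : 0.499352 : 0.232324
Convolve the two distributions (both contribute in 2-u steps):
  M: 0.18714925×0.268324 = 0.050217
  M+2: 0.18714925×0.499352 + 0.42010426×0.268324 = 0.206177
  M+4: 0.18714925×0.232324 + 0.42010426×0.499352 + 0.31434374×0.268324 = 0.337605
  M+6: 0.42010426×0.232324 + 0.31434374×0.499352 + 0.07840275×0.268324 = 0.275606
  M+8: 0.31434374×0.232324 + 0.07840275×0.499352 = 0.112180
  M+10: 0.07840275×0.232324 = 0.018215
Scale to base peak (0.337605) = 100: 14.87 : 61.07 : 100.00 : 81.64 : 33.23 : 5.40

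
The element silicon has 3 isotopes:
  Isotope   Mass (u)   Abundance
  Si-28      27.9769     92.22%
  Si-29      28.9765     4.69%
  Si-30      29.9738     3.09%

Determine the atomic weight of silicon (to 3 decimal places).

Ar = Σ fᵢ·mᵢ = 0.9222 × 27.9769 + 0.0469 × 28.9765 + 0.0309 × 29.9738
= 25.80030 + 1.35900 + 0.92619 = 28.08549 u

28.085 u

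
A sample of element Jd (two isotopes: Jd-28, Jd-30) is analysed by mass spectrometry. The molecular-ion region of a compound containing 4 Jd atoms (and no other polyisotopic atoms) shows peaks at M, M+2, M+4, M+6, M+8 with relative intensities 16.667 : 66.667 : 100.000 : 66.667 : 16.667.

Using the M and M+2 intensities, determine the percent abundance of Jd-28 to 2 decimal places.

50.00%

If p is the fraction of Jd that is Jd-28, then I(M+2)/I(M) = [C(4,1)·p^3·(1−p)] / p^4 = 4·(1−p)/p = 66.667/16.667 = 3.9999
(1−p)/p = 3.9999/4 = 1.0000  ⇒  p = 1/(1 + 1.0000) = 0.5000
Jd-28: 50.00%, Jd-30: 50.00%.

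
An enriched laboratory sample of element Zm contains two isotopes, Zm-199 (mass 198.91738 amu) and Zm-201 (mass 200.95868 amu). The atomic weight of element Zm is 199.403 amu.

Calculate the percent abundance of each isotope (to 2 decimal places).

With x = fraction of Zm-199 (so Zm-201 is 1 − x):
198.91738·x + 200.95868·(1 − x) = 199.403
(198.91738 − 200.95868)·x = 199.403 − 200.95868
x = -1.55568 / -2.04130 = 0.76210 → 76.21% Zm-199, 23.79% Zm-201.

Zm-199: 76.21%, Zm-201: 23.79%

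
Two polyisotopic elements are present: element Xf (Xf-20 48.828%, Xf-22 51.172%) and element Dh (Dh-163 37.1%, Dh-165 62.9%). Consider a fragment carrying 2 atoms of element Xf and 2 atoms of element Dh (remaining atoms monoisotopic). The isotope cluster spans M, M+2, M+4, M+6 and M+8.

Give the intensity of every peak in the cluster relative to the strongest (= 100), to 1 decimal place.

9.0 : 49.5 : 100.0 : 88.0 : 28.5

Element Xf pattern (n=2): 0.23841736 : 0.49972528 : 0.26185736
Element Dh pattern (n=2): 0.137641 : 0.466718 : 0.395641
Convolve the two distributions (both contribute in 2-u steps):
  M: 0.23841736×0.137641 = 0.032816
  M+2: 0.23841736×0.466718 + 0.49972528×0.137641 = 0.180056
  M+4: 0.23841736×0.395641 + 0.49972528×0.466718 + 0.26185736×0.137641 = 0.363601
  M+6: 0.49972528×0.395641 + 0.26185736×0.466718 = 0.319925
  M+8: 0.26185736×0.395641 = 0.103602
Scale to base peak (0.363601) = 100: 9.0 : 49.5 : 100.0 : 88.0 : 28.5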